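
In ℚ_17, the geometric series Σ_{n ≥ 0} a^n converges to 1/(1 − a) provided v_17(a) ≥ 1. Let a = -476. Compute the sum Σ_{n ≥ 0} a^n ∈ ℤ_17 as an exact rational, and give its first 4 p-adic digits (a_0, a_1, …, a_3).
Σ a^n = 1/(1 − a) = 1/477;  first 4 digits = (1, 6, 0, 7)

v_17(a) = 1 ≥ 1, so the series converges in ℤ_17 to 1/(1 − a) = 1/(1 − (-476)) = 1/477. Expand this rational in ℤ_17: compute digits iteratively via d_i = x_i mod 17, x_{i+1} = (x_i − d_i)/17. The first 4 digits are (1, 6, 0, 7).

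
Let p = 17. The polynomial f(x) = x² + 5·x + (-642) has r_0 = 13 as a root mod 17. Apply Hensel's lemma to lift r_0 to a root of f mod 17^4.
r_3 = 83109 (mod 83521)

Hensel: r_{i+1} = r_i − f(r_i)·(f′(r_i))^{-1} mod 17^{i+2}, f′(x) = 2x + 5. Iterate:
  r_0 = 13 (mod 17)
  r_1 = 166 (mod 289)
  r_2 = 4501 (mod 4913)
  r_3 = 83109 (mod 83521)
Final: r = 83109 satisfies f(r) ≡ 0 mod 17^4.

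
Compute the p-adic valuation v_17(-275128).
v_17(-275128) = 3

v_17(n) is the largest exponent k such that 17^k divides n. Factor out: -275128 = -17^3 · 56. (Sign doesn't affect v_p.) So v_17(-275128) = 3.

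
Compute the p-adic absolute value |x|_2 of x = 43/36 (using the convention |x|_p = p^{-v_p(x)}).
|43/36|_2 = 4

Step 1 — compute v_2(x) by factoring powers of 2 out of the numerator and denominator: v_2(43/36) = -2. Step 2 — apply |x|_p = p^{-v_p(x)} = 2^{2} = 4.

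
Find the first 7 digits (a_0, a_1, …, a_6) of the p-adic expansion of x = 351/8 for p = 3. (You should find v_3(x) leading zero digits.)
(a_0, …, a_6) = (0, 0, 0, 2, 1, 0, 1)

v_3(351/8) = 3, so a_0 = ... = a_2 = 0. Factor out: x = 3^3 · u with u = 13/8 a unit in ℤ_3. Expand u iteratively via a_{v+i} = u_i mod 3, u_{i+1} = (u_i − a_{v+i})/3:
  u_0 = 13/8;  a_3 = 2;  u_1 = (u_0 − 2)/3 = -1/8
  u_1 = -1/8;  a_4 = 1;  u_2 = (u_1 − 1)/3 = -3/8
  u_2 = -3/8;  a_5 = 0;  u_3 = (u_2 − 0)/3 = -1/8
  u_3 = -1/8;  a_6 = 1;  u_4 = (u_3 − 1)/3 = -3/8
Digits: (0, 0, 0, 2, 1, 0, 1).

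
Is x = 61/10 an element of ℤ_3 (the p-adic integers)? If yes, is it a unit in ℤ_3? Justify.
x ∈ ℤ_3^× (unit); v_3(x) = 0

ℤ_3 = {x ∈ ℚ_3 : v_3(x) ≥ 0} and ℤ_3^× = {x ∈ ℤ_3 : v_3(x) = 0}. Here v_3(61/10) = v_3(num) − v_3(den) = 0; compare against these criteria.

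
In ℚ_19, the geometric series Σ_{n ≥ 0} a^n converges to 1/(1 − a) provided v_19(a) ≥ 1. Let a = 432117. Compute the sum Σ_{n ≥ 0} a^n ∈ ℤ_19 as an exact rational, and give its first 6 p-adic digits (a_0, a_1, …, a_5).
Σ a^n = 1/(1 − a) = -1/432116;  first 6 digits = (1, 0, 0, 6, 3, 0)

v_19(a) = 3 ≥ 1, so the series converges in ℤ_19 to 1/(1 − a) = 1/(1 − 432117) = -1/432116. Expand this rational in ℤ_19: compute digits iteratively via d_i = x_i mod 19, x_{i+1} = (x_i − d_i)/19. The first 6 digits are (1, 0, 0, 6, 3, 0).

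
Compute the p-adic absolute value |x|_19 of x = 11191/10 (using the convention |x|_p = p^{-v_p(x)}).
|11191/10|_19 = 1/361

Step 1 — compute v_19(x) by factoring powers of 19 out of the numerator and denominator: v_19(11191/10) = 2. Step 2 — apply |x|_p = p^{-v_p(x)} = 19^{-2} = 1/361.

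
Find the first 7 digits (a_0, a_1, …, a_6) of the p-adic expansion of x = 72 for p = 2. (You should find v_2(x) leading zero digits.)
(a_0, …, a_6) = (0, 0, 0, 1, 0, 0, 1)

v_2(72) = 3, so a_0 = ... = a_2 = 0. Factor out: x = 2^3 · u with u = 9 a unit in ℤ_2. Expand u iteratively via a_{v+i} = u_i mod 2, u_{i+1} = (u_i − a_{v+i})/2:
  u_0 = 9;  a_3 = 1;  u_1 = (u_0 − 1)/2 = 4
  u_1 = 4;  a_4 = 0;  u_2 = (u_1 − 0)/2 = 2
  u_2 = 2;  a_5 = 0;  u_3 = (u_2 − 0)/2 = 1
  u_3 = 1;  a_6 = 1;  u_4 = (u_3 − 1)/2 = 0
Digits: (0, 0, 0, 1, 0, 0, 1).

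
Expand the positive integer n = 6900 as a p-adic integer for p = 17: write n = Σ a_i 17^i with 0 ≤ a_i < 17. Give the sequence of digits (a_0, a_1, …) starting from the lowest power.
(a_0, a_1, …) = (15, 14, 6, 1)

Repeated division by 17 gives the digits low-to-high: 6900 = 15 + 14·17^1 + 6·17^2 + 1·17^3. Digit sequence: (15, 14, 6, 1).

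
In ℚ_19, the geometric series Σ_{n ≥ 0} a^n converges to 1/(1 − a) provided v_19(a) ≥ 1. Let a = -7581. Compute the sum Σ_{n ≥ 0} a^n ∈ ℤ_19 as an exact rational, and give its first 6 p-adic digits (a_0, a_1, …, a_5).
Σ a^n = 1/(1 − a) = 1/7582;  first 6 digits = (1, 0, 17, 17, 3, 4)

v_19(a) = 2 ≥ 1, so the series converges in ℤ_19 to 1/(1 − a) = 1/(1 − (-7581)) = 1/7582. Expand this rational in ℤ_19: compute digits iteratively via d_i = x_i mod 19, x_{i+1} = (x_i − d_i)/19. The first 6 digits are (1, 0, 17, 17, 3, 4).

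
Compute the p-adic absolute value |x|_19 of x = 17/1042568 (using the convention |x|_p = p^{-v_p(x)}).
|17/1042568|_19 = 130321

Step 1 — compute v_19(x) by factoring powers of 19 out of the numerator and denominator: v_19(17/1042568) = -4. Step 2 — apply |x|_p = p^{-v_p(x)} = 19^{4} = 130321.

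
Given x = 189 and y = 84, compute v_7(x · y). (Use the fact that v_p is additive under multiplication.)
v_7(15876) = 2

v_p(x) = 1 (factor: 189 = 7^1 · 27); v_p(y) = 1 (factor: 84 = 7^1 · 12). Additivity: v_p(xy) = v_p(x) + v_p(y) = 1 + 1 = 2. (Direct check: xy = 15876 = 7^2 · (324).)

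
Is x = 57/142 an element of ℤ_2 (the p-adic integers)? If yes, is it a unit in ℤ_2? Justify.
x ∉ ℤ_2 (v_2(x) = -1 < 0)

ℤ_2 = {x ∈ ℚ_2 : v_2(x) ≥ 0} and ℤ_2^× = {x ∈ ℤ_2 : v_2(x) = 0}. Here v_2(57/142) = v_2(num) − v_2(den) = -1; compare against these criteria.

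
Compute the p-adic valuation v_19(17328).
v_19(17328) = 2

v_19(n) is the largest exponent k such that 19^k divides n. Factor out: 17328 = 19^2 · 48. (Sign doesn't affect v_p.) So v_19(17328) = 2.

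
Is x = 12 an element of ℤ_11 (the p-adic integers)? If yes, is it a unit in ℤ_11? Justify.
x ∈ ℤ_11^× (unit); v_11(x) = 0

ℤ_11 = {x ∈ ℚ_11 : v_11(x) ≥ 0} and ℤ_11^× = {x ∈ ℤ_11 : v_11(x) = 0}. Here v_11(12) = v_11(num) − v_11(den) = 0; compare against these criteria.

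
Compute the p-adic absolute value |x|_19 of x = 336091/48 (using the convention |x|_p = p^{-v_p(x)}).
|336091/48|_19 = 1/6859

Step 1 — compute v_19(x) by factoring powers of 19 out of the numerator and denominator: v_19(336091/48) = 3. Step 2 — apply |x|_p = p^{-v_p(x)} = 19^{-3} = 1/6859.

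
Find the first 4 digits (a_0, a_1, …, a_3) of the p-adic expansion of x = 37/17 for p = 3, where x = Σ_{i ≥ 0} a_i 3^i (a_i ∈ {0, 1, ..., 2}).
(a_0, …, a_3) = (2, 2, 2, 0)

v_3(37/17) = 0 (numerator and denominator both coprime to 3), so x ∈ ℤ_3^×. Compute digits iteratively via a_i = x_i mod 3, x_{i+1} = (x_i − a_i)/3, with x_0 = x:
  x_0 = 37/17;  a_0 = 2;  x_1 = (x_0 − 2)/3 = 1/17
  x_1 = 1/17;  a_1 = 2;  x_2 = (x_1 − 2)/3 = -11/17
  x_2 = -11/17;  a_2 = 2;  x_3 = (x_2 − 2)/3 = -15/17
  x_3 = -15/17;  a_3 = 0;  x_4 = (x_3 − 0)/3 = -5/17
Digits: (2, 2, 2, 0).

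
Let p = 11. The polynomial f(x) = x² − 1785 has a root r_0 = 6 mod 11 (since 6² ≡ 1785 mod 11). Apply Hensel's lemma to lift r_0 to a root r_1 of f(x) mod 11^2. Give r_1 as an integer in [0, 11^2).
r_1 = 61 (mod 121)

Hensel's recurrence: r_{i+1} = r_i − f(r_i)·(f′(r_i))^{-1} mod 11^{i+2}, with f′(x) = 2x. Iterate:
  r_0 = 6 (mod 11)
  r_1 = 61 (mod 121)
Final: r_1 = 61, and one checks f(r_1) ≡ 0 mod 11^2.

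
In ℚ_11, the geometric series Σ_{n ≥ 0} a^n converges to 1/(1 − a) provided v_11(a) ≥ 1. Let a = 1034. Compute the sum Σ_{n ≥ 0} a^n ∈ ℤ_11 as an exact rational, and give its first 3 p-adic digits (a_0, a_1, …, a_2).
Σ a^n = 1/(1 − a) = -1/1033;  first 3 digits = (1, 6, 0)

v_11(a) = 1 ≥ 1, so the series converges in ℤ_11 to 1/(1 − a) = 1/(1 − 1034) = -1/1033. Expand this rational in ℤ_11: compute digits iteratively via d_i = x_i mod 11, x_{i+1} = (x_i − d_i)/11. The first 3 digits are (1, 6, 0).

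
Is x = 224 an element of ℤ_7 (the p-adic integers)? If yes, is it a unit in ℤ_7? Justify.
x ∈ ℤ_7 but not a unit; v_7(x) = 1 > 0

ℤ_7 = {x ∈ ℚ_7 : v_7(x) ≥ 0} and ℤ_7^× = {x ∈ ℤ_7 : v_7(x) = 0}. Here v_7(224) = v_7(num) − v_7(den) = 1; compare against these criteria.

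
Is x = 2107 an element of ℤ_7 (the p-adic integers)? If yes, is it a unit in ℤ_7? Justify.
x ∈ ℤ_7 but not a unit; v_7(x) = 2 > 0

ℤ_7 = {x ∈ ℚ_7 : v_7(x) ≥ 0} and ℤ_7^× = {x ∈ ℤ_7 : v_7(x) = 0}. Here v_7(2107) = v_7(num) − v_7(den) = 2; compare against these criteria.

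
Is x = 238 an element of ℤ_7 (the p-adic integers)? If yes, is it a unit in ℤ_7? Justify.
x ∈ ℤ_7 but not a unit; v_7(x) = 1 > 0

ℤ_7 = {x ∈ ℚ_7 : v_7(x) ≥ 0} and ℤ_7^× = {x ∈ ℤ_7 : v_7(x) = 0}. Here v_7(238) = v_7(num) − v_7(den) = 1; compare against these criteria.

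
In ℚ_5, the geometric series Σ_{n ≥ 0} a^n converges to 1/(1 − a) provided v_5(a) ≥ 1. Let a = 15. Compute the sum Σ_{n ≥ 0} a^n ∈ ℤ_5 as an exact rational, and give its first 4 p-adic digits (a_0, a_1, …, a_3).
Σ a^n = 1/(1 − a) = -1/14;  first 4 digits = (1, 3, 4, 3)

v_5(a) = 1 ≥ 1, so the series converges in ℤ_5 to 1/(1 − a) = 1/(1 − 15) = -1/14. Expand this rational in ℤ_5: compute digits iteratively via d_i = x_i mod 5, x_{i+1} = (x_i − d_i)/5. The first 4 digits are (1, 3, 4, 3).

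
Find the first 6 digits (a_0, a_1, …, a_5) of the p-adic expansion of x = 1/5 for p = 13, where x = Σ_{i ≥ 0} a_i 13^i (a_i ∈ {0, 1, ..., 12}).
(a_0, …, a_5) = (8, 2, 5, 10, 7, 2)

v_13(1/5) = 0 (numerator and denominator both coprime to 13), so x ∈ ℤ_13^×. Compute digits iteratively via a_i = x_i mod 13, x_{i+1} = (x_i − a_i)/13, with x_0 = x:
  x_0 = 1/5;  a_0 = 8;  x_1 = (x_0 − 8)/13 = -3/5
  x_1 = -3/5;  a_1 = 2;  x_2 = (x_1 − 2)/13 = -1/5
  x_2 = -1/5;  a_2 = 5;  x_3 = (x_2 − 5)/13 = -2/5
  x_3 = -2/5;  a_3 = 10;  x_4 = (x_3 − 10)/13 = -4/5
  x_4 = -4/5;  a_4 = 7;  x_5 = (x_4 − 7)/13 = -3/5
  x_5 = -3/5;  a_5 = 2;  x_6 = (x_5 − 2)/13 = -1/5
Digits: (8, 2, 5, 10, 7, 2).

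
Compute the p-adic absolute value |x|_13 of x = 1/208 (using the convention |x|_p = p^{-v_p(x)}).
|1/208|_13 = 13

Step 1 — compute v_13(x) by factoring powers of 13 out of the numerator and denominator: v_13(1/208) = -1. Step 2 — apply |x|_p = p^{-v_p(x)} = 13^{1} = 13.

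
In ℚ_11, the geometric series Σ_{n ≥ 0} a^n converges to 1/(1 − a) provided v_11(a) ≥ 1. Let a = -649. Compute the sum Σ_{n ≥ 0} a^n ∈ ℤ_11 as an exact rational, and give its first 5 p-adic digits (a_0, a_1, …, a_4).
Σ a^n = 1/(1 − a) = 1/650;  first 5 digits = (1, 7, 10, 9, 5)

v_11(a) = 1 ≥ 1, so the series converges in ℤ_11 to 1/(1 − a) = 1/(1 − (-649)) = 1/650. Expand this rational in ℤ_11: compute digits iteratively via d_i = x_i mod 11, x_{i+1} = (x_i − d_i)/11. The first 5 digits are (1, 7, 10, 9, 5).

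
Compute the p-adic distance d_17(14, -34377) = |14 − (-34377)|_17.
d_17(14, -34377) = 1/4913

Step 1 — x − y = 14 − (-34377) = 34391. Step 2 — v_17(34391) = 3 (factor: 34391 = (17^3 · 7); the sign does not affect v_p). Step 3 — |x − y|_17 = 17^{-3} = 1/4913.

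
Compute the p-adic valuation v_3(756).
v_3(756) = 3

v_3(n) is the largest exponent k such that 3^k divides n. Factor out: 756 = 3^3 · 28. (Sign doesn't affect v_p.) So v_3(756) = 3.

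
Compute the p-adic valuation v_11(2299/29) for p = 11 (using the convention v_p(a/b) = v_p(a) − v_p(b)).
v_11(2299/29) = 2

Factor powers of 11 from the numerator and denominator of the reduced fraction: 2299 = 11^2 · 19 and 29 = 11^0 · 29. Apply v_p(a/b) = v_p(a) − v_p(b): v_11(2299/29) = 2 − 0 = 2.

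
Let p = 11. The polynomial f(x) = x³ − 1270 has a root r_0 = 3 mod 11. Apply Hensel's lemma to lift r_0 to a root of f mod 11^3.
r_2 = 421 (mod 1331)

Hensel: r_{i+1} = r_i − f(r_i)/f′(r_i) mod 11^{i+2}, where f′(x) = 3x². Iterate:
  r_0 = 3 (mod 11)
  r_1 = 58 (mod 121)
  r_2 = 421 (mod 1331)
Final: r = 421 with f(r) ≡ 0 mod 11^3.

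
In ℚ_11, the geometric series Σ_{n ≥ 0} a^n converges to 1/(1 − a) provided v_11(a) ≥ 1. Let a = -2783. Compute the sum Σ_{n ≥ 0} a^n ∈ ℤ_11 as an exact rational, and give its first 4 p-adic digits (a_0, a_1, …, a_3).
Σ a^n = 1/(1 − a) = 1/2784;  first 4 digits = (1, 0, 10, 8)

v_11(a) = 2 ≥ 1, so the series converges in ℤ_11 to 1/(1 − a) = 1/(1 − (-2783)) = 1/2784. Expand this rational in ℤ_11: compute digits iteratively via d_i = x_i mod 11, x_{i+1} = (x_i − d_i)/11. The first 4 digits are (1, 0, 10, 8).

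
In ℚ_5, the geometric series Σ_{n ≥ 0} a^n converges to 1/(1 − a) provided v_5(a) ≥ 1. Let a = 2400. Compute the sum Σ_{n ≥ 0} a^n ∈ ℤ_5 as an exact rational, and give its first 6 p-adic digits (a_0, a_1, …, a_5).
Σ a^n = 1/(1 − a) = -1/2399;  first 6 digits = (1, 0, 1, 4, 4, 3)

v_5(a) = 2 ≥ 1, so the series converges in ℤ_5 to 1/(1 − a) = 1/(1 − 2400) = -1/2399. Expand this rational in ℤ_5: compute digits iteratively via d_i = x_i mod 5, x_{i+1} = (x_i − d_i)/5. The first 6 digits are (1, 0, 1, 4, 4, 3).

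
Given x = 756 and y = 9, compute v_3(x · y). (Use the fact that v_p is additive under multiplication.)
v_3(6804) = 5

v_p(x) = 3 (factor: 756 = 3^3 · 28); v_p(y) = 2 (factor: 9 = 3^2 · 1). Additivity: v_p(xy) = v_p(x) + v_p(y) = 3 + 2 = 5. (Direct check: xy = 6804 = 3^5 · (28).)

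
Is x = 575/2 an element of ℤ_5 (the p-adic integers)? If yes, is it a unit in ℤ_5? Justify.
x ∈ ℤ_5 but not a unit; v_5(x) = 2 > 0

ℤ_5 = {x ∈ ℚ_5 : v_5(x) ≥ 0} and ℤ_5^× = {x ∈ ℤ_5 : v_5(x) = 0}. Here v_5(575/2) = v_5(num) − v_5(den) = 2; compare against these criteria.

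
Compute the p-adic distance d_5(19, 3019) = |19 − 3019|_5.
d_5(19, 3019) = 1/125

Step 1 — x − y = 19 − 3019 = -3000. Step 2 — v_5(-3000) = 3 (factor: -3000 = −(5^3 · 24); the sign does not affect v_p). Step 3 — |x − y|_5 = 5^{-3} = 1/125.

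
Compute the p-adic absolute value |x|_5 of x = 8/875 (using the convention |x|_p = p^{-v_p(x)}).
|8/875|_5 = 125

Step 1 — compute v_5(x) by factoring powers of 5 out of the numerator and denominator: v_5(8/875) = -3. Step 2 — apply |x|_p = p^{-v_p(x)} = 5^{3} = 125.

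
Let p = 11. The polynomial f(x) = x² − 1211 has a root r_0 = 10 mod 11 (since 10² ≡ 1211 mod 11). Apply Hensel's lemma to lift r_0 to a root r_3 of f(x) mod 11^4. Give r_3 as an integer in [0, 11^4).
r_3 = 14035 (mod 14641)

Hensel's recurrence: r_{i+1} = r_i − f(r_i)·(f′(r_i))^{-1} mod 11^{i+2}, with f′(x) = 2x. Iterate:
  r_0 = 10 (mod 11)
  r_1 = 120 (mod 121)
  r_2 = 725 (mod 1331)
  r_3 = 14035 (mod 14641)
Final: r_3 = 14035, and one checks f(r_3) ≡ 0 mod 11^4.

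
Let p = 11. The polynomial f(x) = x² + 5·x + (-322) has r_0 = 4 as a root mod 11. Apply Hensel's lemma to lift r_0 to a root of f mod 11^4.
r_3 = 6439 (mod 14641)

Hensel: r_{i+1} = r_i − f(r_i)·(f′(r_i))^{-1} mod 11^{i+2}, f′(x) = 2x + 5. Iterate:
  r_0 = 4 (mod 11)
  r_1 = 26 (mod 121)
  r_2 = 1115 (mod 1331)
  r_3 = 6439 (mod 14641)
Final: r = 6439 satisfies f(r) ≡ 0 mod 11^4.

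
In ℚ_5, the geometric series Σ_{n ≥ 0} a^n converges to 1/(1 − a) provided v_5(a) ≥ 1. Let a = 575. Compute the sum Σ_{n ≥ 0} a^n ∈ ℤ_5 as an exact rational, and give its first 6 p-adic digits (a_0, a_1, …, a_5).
Σ a^n = 1/(1 − a) = -1/574;  first 6 digits = (1, 0, 3, 4, 4, 0)

v_5(a) = 2 ≥ 1, so the series converges in ℤ_5 to 1/(1 − a) = 1/(1 − 575) = -1/574. Expand this rational in ℤ_5: compute digits iteratively via d_i = x_i mod 5, x_{i+1} = (x_i − d_i)/5. The first 6 digits are (1, 0, 3, 4, 4, 0).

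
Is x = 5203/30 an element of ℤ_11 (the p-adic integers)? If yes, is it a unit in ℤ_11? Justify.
x ∈ ℤ_11 but not a unit; v_11(x) = 2 > 0

ℤ_11 = {x ∈ ℚ_11 : v_11(x) ≥ 0} and ℤ_11^× = {x ∈ ℤ_11 : v_11(x) = 0}. Here v_11(5203/30) = v_11(num) − v_11(den) = 2; compare against these criteria.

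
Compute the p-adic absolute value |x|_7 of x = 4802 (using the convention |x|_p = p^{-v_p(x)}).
|4802|_7 = 1/2401

Step 1 — compute v_7(x) by factoring powers of 7 out of the numerator and denominator: v_7(4802) = 4. Step 2 — apply |x|_p = p^{-v_p(x)} = 7^{-4} = 1/2401.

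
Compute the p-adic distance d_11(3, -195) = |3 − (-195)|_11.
d_11(3, -195) = 1/11

Step 1 — x − y = 3 − (-195) = 198. Step 2 — v_11(198) = 1 (factor: 198 = (11^1 · 18); the sign does not affect v_p). Step 3 — |x − y|_11 = 11^{-1} = 1/11.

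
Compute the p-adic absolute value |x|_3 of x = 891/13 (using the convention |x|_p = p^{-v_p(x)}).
|891/13|_3 = 1/81

Step 1 — compute v_3(x) by factoring powers of 3 out of the numerator and denominator: v_3(891/13) = 4. Step 2 — apply |x|_p = p^{-v_p(x)} = 3^{-4} = 1/81.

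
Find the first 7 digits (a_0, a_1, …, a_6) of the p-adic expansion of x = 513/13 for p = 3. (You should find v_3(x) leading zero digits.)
(a_0, …, a_6) = (0, 0, 0, 1, 2, 1, 2)

v_3(513/13) = 3, so a_0 = ... = a_2 = 0. Factor out: x = 3^3 · u with u = 19/13 a unit in ℤ_3. Expand u iteratively via a_{v+i} = u_i mod 3, u_{i+1} = (u_i − a_{v+i})/3:
  u_0 = 19/13;  a_3 = 1;  u_1 = (u_0 − 1)/3 = 2/13
  u_1 = 2/13;  a_4 = 2;  u_2 = (u_1 − 2)/3 = -8/13
  u_2 = -8/13;  a_5 = 1;  u_3 = (u_2 − 1)/3 = -7/13
  u_3 = -7/13;  a_6 = 2;  u_4 = (u_3 − 2)/3 = -11/13
Digits: (0, 0, 0, 1, 2, 1, 2).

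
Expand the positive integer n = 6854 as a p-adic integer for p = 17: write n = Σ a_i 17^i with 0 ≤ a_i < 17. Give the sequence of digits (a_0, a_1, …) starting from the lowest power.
(a_0, a_1, …) = (3, 12, 6, 1)

Repeated division by 17 gives the digits low-to-high: 6854 = 3 + 12·17^1 + 6·17^2 + 1·17^3. Digit sequence: (3, 12, 6, 1).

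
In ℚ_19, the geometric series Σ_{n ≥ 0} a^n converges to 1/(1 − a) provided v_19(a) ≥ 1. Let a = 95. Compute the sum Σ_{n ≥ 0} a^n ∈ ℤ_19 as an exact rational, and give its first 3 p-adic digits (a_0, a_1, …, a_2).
Σ a^n = 1/(1 − a) = -1/94;  first 3 digits = (1, 5, 6)

v_19(a) = 1 ≥ 1, so the series converges in ℤ_19 to 1/(1 − a) = 1/(1 − 95) = -1/94. Expand this rational in ℤ_19: compute digits iteratively via d_i = x_i mod 19, x_{i+1} = (x_i − d_i)/19. The first 3 digits are (1, 5, 6).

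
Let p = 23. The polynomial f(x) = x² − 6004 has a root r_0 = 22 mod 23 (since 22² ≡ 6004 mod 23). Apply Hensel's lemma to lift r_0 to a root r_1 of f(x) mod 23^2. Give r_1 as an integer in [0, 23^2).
r_1 = 436 (mod 529)

Hensel's recurrence: r_{i+1} = r_i − f(r_i)·(f′(r_i))^{-1} mod 23^{i+2}, with f′(x) = 2x. Iterate:
  r_0 = 22 (mod 23)
  r_1 = 436 (mod 529)
Final: r_1 = 436, and one checks f(r_1) ≡ 0 mod 23^2.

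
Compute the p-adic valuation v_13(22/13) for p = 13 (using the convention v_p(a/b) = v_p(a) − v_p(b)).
v_13(22/13) = -1

Factor powers of 13 from the numerator and denominator of the reduced fraction: 22 = 13^0 · 22 and 13 = 13^1 · 1. Apply v_p(a/b) = v_p(a) − v_p(b): v_13(22/13) = 0 − 1 = -1.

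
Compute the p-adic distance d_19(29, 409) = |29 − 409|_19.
d_19(29, 409) = 1/19

Step 1 — x − y = 29 − 409 = -380. Step 2 — v_19(-380) = 1 (factor: -380 = −(19^1 · 20); the sign does not affect v_p). Step 3 — |x − y|_19 = 19^{-1} = 1/19.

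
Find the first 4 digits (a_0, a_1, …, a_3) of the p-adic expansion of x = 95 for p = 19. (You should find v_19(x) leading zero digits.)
(a_0, …, a_3) = (0, 5, 0, 0)

v_19(95) = 1, so a_0 = ... = a_0 = 0. Factor out: x = 19^1 · u with u = 5 a unit in ℤ_19. Expand u iteratively via a_{v+i} = u_i mod 19, u_{i+1} = (u_i − a_{v+i})/19:
  u_0 = 5;  a_1 = 5;  u_1 = (u_0 − 5)/19 = 0
  u_1 = 0;  a_2 = 0;  u_2 = (u_1 − 0)/19 = 0
  u_2 = 0;  a_3 = 0;  u_3 = (u_2 − 0)/19 = 0
Digits: (0, 5, 0, 0).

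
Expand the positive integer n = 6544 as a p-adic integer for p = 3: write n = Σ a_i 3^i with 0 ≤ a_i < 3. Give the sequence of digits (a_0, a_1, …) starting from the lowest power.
(a_0, a_1, …) = (1, 0, 1, 2, 2, 2, 2, 2)

Repeated division by 3 gives the digits low-to-high: 6544 = 1 + 1·3^2 + 2·3^3 + 2·3^4 + 2·3^5 + 2·3^6 + 2·3^7. Digit sequence: (1, 0, 1, 2, 2, 2, 2, 2).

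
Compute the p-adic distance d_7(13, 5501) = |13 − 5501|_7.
d_7(13, 5501) = 1/343

Step 1 — x − y = 13 − 5501 = -5488. Step 2 — v_7(-5488) = 3 (factor: -5488 = −(7^3 · 16); the sign does not affect v_p). Step 3 — |x − y|_7 = 7^{-3} = 1/343.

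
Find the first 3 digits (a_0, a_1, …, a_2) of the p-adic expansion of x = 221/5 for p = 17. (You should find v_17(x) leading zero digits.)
(a_0, …, a_2) = (0, 6, 10)

v_17(221/5) = 1, so a_0 = ... = a_0 = 0. Factor out: x = 17^1 · u with u = 13/5 a unit in ℤ_17. Expand u iteratively via a_{v+i} = u_i mod 17, u_{i+1} = (u_i − a_{v+i})/17:
  u_0 = 13/5;  a_1 = 6;  u_1 = (u_0 − 6)/17 = -1/5
  u_1 = -1/5;  a_2 = 10;  u_2 = (u_1 − 10)/17 = -3/5
Digits: (0, 6, 10).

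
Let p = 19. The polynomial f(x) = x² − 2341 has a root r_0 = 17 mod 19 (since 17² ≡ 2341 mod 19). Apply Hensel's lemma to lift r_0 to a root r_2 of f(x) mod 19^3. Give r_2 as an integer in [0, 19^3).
r_2 = 3836 (mod 6859)

Hensel's recurrence: r_{i+1} = r_i − f(r_i)·(f′(r_i))^{-1} mod 19^{i+2}, with f′(x) = 2x. Iterate:
  r_0 = 17 (mod 19)
  r_1 = 226 (mod 361)
  r_2 = 3836 (mod 6859)
Final: r_2 = 3836, and one checks f(r_2) ≡ 0 mod 19^3.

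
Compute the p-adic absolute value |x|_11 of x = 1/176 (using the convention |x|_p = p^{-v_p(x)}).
|1/176|_11 = 11

Step 1 — compute v_11(x) by factoring powers of 11 out of the numerator and denominator: v_11(1/176) = -1. Step 2 — apply |x|_p = p^{-v_p(x)} = 11^{1} = 11.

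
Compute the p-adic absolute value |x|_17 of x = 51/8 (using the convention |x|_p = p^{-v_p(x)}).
|51/8|_17 = 1/17

Step 1 — compute v_17(x) by factoring powers of 17 out of the numerator and denominator: v_17(51/8) = 1. Step 2 — apply |x|_p = p^{-v_p(x)} = 17^{-1} = 1/17.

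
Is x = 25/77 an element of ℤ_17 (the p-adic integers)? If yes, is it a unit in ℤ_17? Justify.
x ∈ ℤ_17^× (unit); v_17(x) = 0

ℤ_17 = {x ∈ ℚ_17 : v_17(x) ≥ 0} and ℤ_17^× = {x ∈ ℤ_17 : v_17(x) = 0}. Here v_17(25/77) = v_17(num) − v_17(den) = 0; compare against these criteria.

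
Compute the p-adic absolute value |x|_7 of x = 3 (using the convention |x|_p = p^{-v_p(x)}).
|3|_7 = 1

Step 1 — compute v_7(x) by factoring powers of 7 out of the numerator and denominator: v_7(3) = 0. Step 2 — apply |x|_p = p^{-v_p(x)} = 7^{0} = 1.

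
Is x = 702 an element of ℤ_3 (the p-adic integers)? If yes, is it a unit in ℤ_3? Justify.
x ∈ ℤ_3 but not a unit; v_3(x) = 3 > 0

ℤ_3 = {x ∈ ℚ_3 : v_3(x) ≥ 0} and ℤ_3^× = {x ∈ ℤ_3 : v_3(x) = 0}. Here v_3(702) = v_3(num) − v_3(den) = 3; compare against these criteria.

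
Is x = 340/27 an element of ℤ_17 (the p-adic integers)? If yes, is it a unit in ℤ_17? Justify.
x ∈ ℤ_17 but not a unit; v_17(x) = 1 > 0

ℤ_17 = {x ∈ ℚ_17 : v_17(x) ≥ 0} and ℤ_17^× = {x ∈ ℤ_17 : v_17(x) = 0}. Here v_17(340/27) = v_17(num) − v_17(den) = 1; compare against these criteria.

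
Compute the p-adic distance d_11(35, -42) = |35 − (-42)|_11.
d_11(35, -42) = 1/11

Step 1 — x − y = 35 − (-42) = 77. Step 2 — v_11(77) = 1 (factor: 77 = (11^1 · 7); the sign does not affect v_p). Step 3 — |x − y|_11 = 11^{-1} = 1/11.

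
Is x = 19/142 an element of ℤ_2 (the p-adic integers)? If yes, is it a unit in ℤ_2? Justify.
x ∉ ℤ_2 (v_2(x) = -1 < 0)

ℤ_2 = {x ∈ ℚ_2 : v_2(x) ≥ 0} and ℤ_2^× = {x ∈ ℤ_2 : v_2(x) = 0}. Here v_2(19/142) = v_2(num) − v_2(den) = -1; compare against these criteria.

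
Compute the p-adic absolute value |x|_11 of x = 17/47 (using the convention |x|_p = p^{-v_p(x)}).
|17/47|_11 = 1

Step 1 — compute v_11(x) by factoring powers of 11 out of the numerator and denominator: v_11(17/47) = 0. Step 2 — apply |x|_p = p^{-v_p(x)} = 11^{0} = 1.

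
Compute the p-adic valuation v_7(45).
v_7(45) = 0

v_7(n) is the largest exponent k such that 7^k divides n. Factor out: 45 = 7^0 · 45. (Sign doesn't affect v_p.) So v_7(45) = 0.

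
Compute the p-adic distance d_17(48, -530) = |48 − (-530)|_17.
d_17(48, -530) = 1/289

Step 1 — x − y = 48 − (-530) = 578. Step 2 — v_17(578) = 2 (factor: 578 = (17^2 · 2); the sign does not affect v_p). Step 3 — |x − y|_17 = 17^{-2} = 1/289.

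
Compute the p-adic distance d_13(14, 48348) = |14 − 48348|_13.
d_13(14, 48348) = 1/2197

Step 1 — x − y = 14 − 48348 = -48334. Step 2 — v_13(-48334) = 3 (factor: -48334 = −(13^3 · 22); the sign does not affect v_p). Step 3 — |x − y|_13 = 13^{-3} = 1/2197.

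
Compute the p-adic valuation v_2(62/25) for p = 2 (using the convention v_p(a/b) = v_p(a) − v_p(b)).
v_2(62/25) = 1

Factor powers of 2 from the numerator and denominator of the reduced fraction: 62 = 2^1 · 31 and 25 = 2^0 · 25. Apply v_p(a/b) = v_p(a) − v_p(b): v_2(62/25) = 1 − 0 = 1.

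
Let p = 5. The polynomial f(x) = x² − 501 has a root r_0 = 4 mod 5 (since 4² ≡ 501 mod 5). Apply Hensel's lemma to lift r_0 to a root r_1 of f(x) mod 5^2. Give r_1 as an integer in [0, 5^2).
r_1 = 24 (mod 25)

Hensel's recurrence: r_{i+1} = r_i − f(r_i)·(f′(r_i))^{-1} mod 5^{i+2}, with f′(x) = 2x. Iterate:
  r_0 = 4 (mod 5)
  r_1 = 24 (mod 25)
Final: r_1 = 24, and one checks f(r_1) ≡ 0 mod 5^2.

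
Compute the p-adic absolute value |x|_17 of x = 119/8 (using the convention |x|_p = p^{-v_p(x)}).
|119/8|_17 = 1/17

Step 1 — compute v_17(x) by factoring powers of 17 out of the numerator and denominator: v_17(119/8) = 1. Step 2 — apply |x|_p = p^{-v_p(x)} = 17^{-1} = 1/17.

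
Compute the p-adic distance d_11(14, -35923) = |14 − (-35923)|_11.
d_11(14, -35923) = 1/1331

Step 1 — x − y = 14 − (-35923) = 35937. Step 2 — v_11(35937) = 3 (factor: 35937 = (11^3 · 27); the sign does not affect v_p). Step 3 — |x − y|_11 = 11^{-3} = 1/1331.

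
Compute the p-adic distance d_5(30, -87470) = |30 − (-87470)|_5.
d_5(30, -87470) = 1/3125

Step 1 — x − y = 30 − (-87470) = 87500. Step 2 — v_5(87500) = 5 (factor: 87500 = (5^5 · 28); the sign does not affect v_p). Step 3 — |x − y|_5 = 5^{-5} = 1/3125.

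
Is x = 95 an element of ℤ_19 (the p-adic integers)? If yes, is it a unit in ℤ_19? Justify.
x ∈ ℤ_19 but not a unit; v_19(x) = 1 > 0

ℤ_19 = {x ∈ ℚ_19 : v_19(x) ≥ 0} and ℤ_19^× = {x ∈ ℤ_19 : v_19(x) = 0}. Here v_19(95) = v_19(num) − v_19(den) = 1; compare against these criteria.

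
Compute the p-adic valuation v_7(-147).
v_7(-147) = 2

v_7(n) is the largest exponent k such that 7^k divides n. Factor out: -147 = -7^2 · 3. (Sign doesn't affect v_p.) So v_7(-147) = 2.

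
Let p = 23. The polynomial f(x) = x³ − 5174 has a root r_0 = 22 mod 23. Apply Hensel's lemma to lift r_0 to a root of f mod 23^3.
r_2 = 8601 (mod 12167)

Hensel: r_{i+1} = r_i − f(r_i)/f′(r_i) mod 23^{i+2}, where f′(x) = 3x². Iterate:
  r_0 = 22 (mod 23)
  r_1 = 137 (mod 529)
  r_2 = 8601 (mod 12167)
Final: r = 8601 with f(r) ≡ 0 mod 23^3.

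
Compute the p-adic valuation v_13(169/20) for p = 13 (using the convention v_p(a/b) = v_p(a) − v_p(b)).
v_13(169/20) = 2

Factor powers of 13 from the numerator and denominator of the reduced fraction: 169 = 13^2 · 1 and 20 = 13^0 · 20. Apply v_p(a/b) = v_p(a) − v_p(b): v_13(169/20) = 2 − 0 = 2.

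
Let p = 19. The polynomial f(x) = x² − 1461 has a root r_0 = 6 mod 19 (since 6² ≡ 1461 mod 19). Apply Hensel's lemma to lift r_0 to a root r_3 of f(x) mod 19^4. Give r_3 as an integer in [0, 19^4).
r_3 = 46784 (mod 130321)

Hensel's recurrence: r_{i+1} = r_i − f(r_i)·(f′(r_i))^{-1} mod 19^{i+2}, with f′(x) = 2x. Iterate:
  r_0 = 6 (mod 19)
  r_1 = 215 (mod 361)
  r_2 = 5630 (mod 6859)
  r_3 = 46784 (mod 130321)
Final: r_3 = 46784, and one checks f(r_3) ≡ 0 mod 19^4.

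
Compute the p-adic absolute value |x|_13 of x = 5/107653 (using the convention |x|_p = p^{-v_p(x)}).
|5/107653|_13 = 2197

Step 1 — compute v_13(x) by factoring powers of 13 out of the numerator and denominator: v_13(5/107653) = -3. Step 2 — apply |x|_p = p^{-v_p(x)} = 13^{3} = 2197.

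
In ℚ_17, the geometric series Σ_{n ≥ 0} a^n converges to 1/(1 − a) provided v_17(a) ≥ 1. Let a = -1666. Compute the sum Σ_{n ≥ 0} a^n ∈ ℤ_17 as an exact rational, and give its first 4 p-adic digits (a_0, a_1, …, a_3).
Σ a^n = 1/(1 − a) = 1/1667;  first 4 digits = (1, 4, 10, 16)

v_17(a) = 1 ≥ 1, so the series converges in ℤ_17 to 1/(1 − a) = 1/(1 − (-1666)) = 1/1667. Expand this rational in ℤ_17: compute digits iteratively via d_i = x_i mod 17, x_{i+1} = (x_i − d_i)/17. The first 4 digits are (1, 4, 10, 16).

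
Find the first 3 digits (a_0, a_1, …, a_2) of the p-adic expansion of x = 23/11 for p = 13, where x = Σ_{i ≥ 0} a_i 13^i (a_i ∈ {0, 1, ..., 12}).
(a_0, …, a_2) = (8, 9, 4)

v_13(23/11) = 0 (numerator and denominator both coprime to 13), so x ∈ ℤ_13^×. Compute digits iteratively via a_i = x_i mod 13, x_{i+1} = (x_i − a_i)/13, with x_0 = x:
  x_0 = 23/11;  a_0 = 8;  x_1 = (x_0 − 8)/13 = -5/11
  x_1 = -5/11;  a_1 = 9;  x_2 = (x_1 − 9)/13 = -8/11
  x_2 = -8/11;  a_2 = 4;  x_3 = (x_2 − 4)/13 = -4/11
Digits: (8, 9, 4).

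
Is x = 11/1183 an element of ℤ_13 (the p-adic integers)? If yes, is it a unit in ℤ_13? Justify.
x ∉ ℤ_13 (v_13(x) = -2 < 0)

ℤ_13 = {x ∈ ℚ_13 : v_13(x) ≥ 0} and ℤ_13^× = {x ∈ ℤ_13 : v_13(x) = 0}. Here v_13(11/1183) = v_13(num) − v_13(den) = -2; compare against these criteria.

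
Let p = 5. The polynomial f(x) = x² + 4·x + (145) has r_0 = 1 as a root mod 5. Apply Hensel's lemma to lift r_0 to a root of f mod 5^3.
r_2 = 101 (mod 125)

Hensel: r_{i+1} = r_i − f(r_i)·(f′(r_i))^{-1} mod 5^{i+2}, f′(x) = 2x + 4. Iterate:
  r_0 = 1 (mod 5)
  r_1 = 1 (mod 25)
  r_2 = 101 (mod 125)
Final: r = 101 satisfies f(r) ≡ 0 mod 5^3.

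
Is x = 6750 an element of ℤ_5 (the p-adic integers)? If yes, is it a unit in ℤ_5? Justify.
x ∈ ℤ_5 but not a unit; v_5(x) = 3 > 0

ℤ_5 = {x ∈ ℚ_5 : v_5(x) ≥ 0} and ℤ_5^× = {x ∈ ℤ_5 : v_5(x) = 0}. Here v_5(6750) = v_5(num) − v_5(den) = 3; compare against these criteria.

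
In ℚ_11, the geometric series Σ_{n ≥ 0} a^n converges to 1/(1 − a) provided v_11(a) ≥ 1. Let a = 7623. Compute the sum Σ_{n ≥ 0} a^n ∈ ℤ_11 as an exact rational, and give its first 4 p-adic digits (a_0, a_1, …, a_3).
Σ a^n = 1/(1 − a) = -1/7622;  first 4 digits = (1, 0, 8, 5)

v_11(a) = 2 ≥ 1, so the series converges in ℤ_11 to 1/(1 − a) = 1/(1 − 7623) = -1/7622. Expand this rational in ℤ_11: compute digits iteratively via d_i = x_i mod 11, x_{i+1} = (x_i − d_i)/11. The first 4 digits are (1, 0, 8, 5).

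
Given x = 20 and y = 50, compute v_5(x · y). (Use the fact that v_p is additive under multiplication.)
v_5(1000) = 3

v_p(x) = 1 (factor: 20 = 5^1 · 4); v_p(y) = 2 (factor: 50 = 5^2 · 2). Additivity: v_p(xy) = v_p(x) + v_p(y) = 1 + 2 = 3. (Direct check: xy = 1000 = 5^3 · (8).)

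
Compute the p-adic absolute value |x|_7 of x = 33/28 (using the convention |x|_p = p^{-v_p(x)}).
|33/28|_7 = 7

Step 1 — compute v_7(x) by factoring powers of 7 out of the numerator and denominator: v_7(33/28) = -1. Step 2 — apply |x|_p = p^{-v_p(x)} = 7^{1} = 7.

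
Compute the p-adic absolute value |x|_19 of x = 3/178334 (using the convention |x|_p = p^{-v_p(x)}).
|3/178334|_19 = 6859

Step 1 — compute v_19(x) by factoring powers of 19 out of the numerator and denominator: v_19(3/178334) = -3. Step 2 — apply |x|_p = p^{-v_p(x)} = 19^{3} = 6859.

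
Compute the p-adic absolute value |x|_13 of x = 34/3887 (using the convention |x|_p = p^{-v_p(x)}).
|34/3887|_13 = 169

Step 1 — compute v_13(x) by factoring powers of 13 out of the numerator and denominator: v_13(34/3887) = -2. Step 2 — apply |x|_p = p^{-v_p(x)} = 13^{2} = 169.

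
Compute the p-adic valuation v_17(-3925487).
v_17(-3925487) = 4

v_17(n) is the largest exponent k such that 17^k divides n. Factor out: -3925487 = -17^4 · 47. (Sign doesn't affect v_p.) So v_17(-3925487) = 4.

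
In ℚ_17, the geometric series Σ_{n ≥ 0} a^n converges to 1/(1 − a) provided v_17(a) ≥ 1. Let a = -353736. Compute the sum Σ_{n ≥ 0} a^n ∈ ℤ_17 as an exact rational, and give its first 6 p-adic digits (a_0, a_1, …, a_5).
Σ a^n = 1/(1 − a) = 1/353737;  first 6 digits = (1, 0, 0, 13, 12, 16)

v_17(a) = 3 ≥ 1, so the series converges in ℤ_17 to 1/(1 − a) = 1/(1 − (-353736)) = 1/353737. Expand this rational in ℤ_17: compute digits iteratively via d_i = x_i mod 17, x_{i+1} = (x_i − d_i)/17. The first 6 digits are (1, 0, 0, 13, 12, 16).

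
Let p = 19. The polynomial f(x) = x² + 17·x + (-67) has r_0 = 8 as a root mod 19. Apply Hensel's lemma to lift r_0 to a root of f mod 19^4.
r_3 = 44221 (mod 130321)

Hensel: r_{i+1} = r_i − f(r_i)·(f′(r_i))^{-1} mod 19^{i+2}, f′(x) = 2x + 17. Iterate:
  r_0 = 8 (mod 19)
  r_1 = 179 (mod 361)
  r_2 = 3067 (mod 6859)
  r_3 = 44221 (mod 130321)
Final: r = 44221 satisfies f(r) ≡ 0 mod 19^4.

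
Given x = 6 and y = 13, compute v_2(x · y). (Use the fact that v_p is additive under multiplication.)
v_2(78) = 1

v_p(x) = 1 (factor: 6 = 2^1 · 3); v_p(y) = 0 (factor: 13 = 2^0 · 13). Additivity: v_p(xy) = v_p(x) + v_p(y) = 1 + 0 = 1. (Direct check: xy = 78 = 2^1 · (39).)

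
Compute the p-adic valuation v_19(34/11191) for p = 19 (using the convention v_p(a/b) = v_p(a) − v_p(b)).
v_19(34/11191) = -2

Factor powers of 19 from the numerator and denominator of the reduced fraction: 34 = 19^0 · 34 and 11191 = 19^2 · 31. Apply v_p(a/b) = v_p(a) − v_p(b): v_19(34/11191) = 0 − 2 = -2.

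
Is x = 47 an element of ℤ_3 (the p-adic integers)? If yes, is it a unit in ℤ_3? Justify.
x ∈ ℤ_3^× (unit); v_3(x) = 0

ℤ_3 = {x ∈ ℚ_3 : v_3(x) ≥ 0} and ℤ_3^× = {x ∈ ℤ_3 : v_3(x) = 0}. Here v_3(47) = v_3(num) − v_3(den) = 0; compare against these criteria.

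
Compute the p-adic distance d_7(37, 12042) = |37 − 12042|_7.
d_7(37, 12042) = 1/2401

Step 1 — x − y = 37 − 12042 = -12005. Step 2 — v_7(-12005) = 4 (factor: -12005 = −(7^4 · 5); the sign does not affect v_p). Step 3 — |x − y|_7 = 7^{-4} = 1/2401.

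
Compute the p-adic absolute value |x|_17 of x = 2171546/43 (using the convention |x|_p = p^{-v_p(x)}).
|2171546/43|_17 = 1/83521

Step 1 — compute v_17(x) by factoring powers of 17 out of the numerator and denominator: v_17(2171546/43) = 4. Step 2 — apply |x|_p = p^{-v_p(x)} = 17^{-4} = 1/83521.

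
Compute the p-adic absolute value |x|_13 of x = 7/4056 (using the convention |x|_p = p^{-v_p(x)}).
|7/4056|_13 = 169

Step 1 — compute v_13(x) by factoring powers of 13 out of the numerator and denominator: v_13(7/4056) = -2. Step 2 — apply |x|_p = p^{-v_p(x)} = 13^{2} = 169.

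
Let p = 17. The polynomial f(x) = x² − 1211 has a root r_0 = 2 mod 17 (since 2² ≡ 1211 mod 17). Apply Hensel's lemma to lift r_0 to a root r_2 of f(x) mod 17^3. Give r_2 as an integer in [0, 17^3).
r_2 = 954 (mod 4913)

Hensel's recurrence: r_{i+1} = r_i − f(r_i)·(f′(r_i))^{-1} mod 17^{i+2}, with f′(x) = 2x. Iterate:
  r_0 = 2 (mod 17)
  r_1 = 87 (mod 289)
  r_2 = 954 (mod 4913)
Final: r_2 = 954, and one checks f(r_2) ≡ 0 mod 17^3.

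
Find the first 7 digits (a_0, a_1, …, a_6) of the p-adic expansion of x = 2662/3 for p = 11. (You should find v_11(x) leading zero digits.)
(a_0, …, a_6) = (0, 0, 0, 8, 3, 7, 3)

v_11(2662/3) = 3, so a_0 = ... = a_2 = 0. Factor out: x = 11^3 · u with u = 2/3 a unit in ℤ_11. Expand u iteratively via a_{v+i} = u_i mod 11, u_{i+1} = (u_i − a_{v+i})/11:
  u_0 = 2/3;  a_3 = 8;  u_1 = (u_0 − 8)/11 = -2/3
  u_1 = -2/3;  a_4 = 3;  u_2 = (u_1 − 3)/11 = -1/3
  u_2 = -1/3;  a_5 = 7;  u_3 = (u_2 − 7)/11 = -2/3
  u_3 = -2/3;  a_6 = 3;  u_4 = (u_3 − 3)/11 = -1/3
Digits: (0, 0, 0, 8, 3, 7, 3).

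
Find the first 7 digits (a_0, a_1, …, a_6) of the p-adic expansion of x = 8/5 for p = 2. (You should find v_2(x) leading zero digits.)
(a_0, …, a_6) = (0, 0, 0, 1, 0, 1, 1)

v_2(8/5) = 3, so a_0 = ... = a_2 = 0. Factor out: x = 2^3 · u with u = 1/5 a unit in ℤ_2. Expand u iteratively via a_{v+i} = u_i mod 2, u_{i+1} = (u_i − a_{v+i})/2:
  u_0 = 1/5;  a_3 = 1;  u_1 = (u_0 − 1)/2 = -2/5
  u_1 = -2/5;  a_4 = 0;  u_2 = (u_1 − 0)/2 = -1/5
  u_2 = -1/5;  a_5 = 1;  u_3 = (u_2 − 1)/2 = -3/5
  u_3 = -3/5;  a_6 = 1;  u_4 = (u_3 − 1)/2 = -4/5
Digits: (0, 0, 0, 1, 0, 1, 1).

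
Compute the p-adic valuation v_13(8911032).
v_13(8911032) = 5

v_13(n) is the largest exponent k such that 13^k divides n. Factor out: 8911032 = 13^5 · 24. (Sign doesn't affect v_p.) So v_13(8911032) = 5.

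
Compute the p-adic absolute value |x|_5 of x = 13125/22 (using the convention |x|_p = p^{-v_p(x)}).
|13125/22|_5 = 1/625

Step 1 — compute v_5(x) by factoring powers of 5 out of the numerator and denominator: v_5(13125/22) = 4. Step 2 — apply |x|_p = p^{-v_p(x)} = 5^{-4} = 1/625.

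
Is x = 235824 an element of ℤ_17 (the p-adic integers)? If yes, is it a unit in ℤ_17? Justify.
x ∈ ℤ_17 but not a unit; v_17(x) = 3 > 0

ℤ_17 = {x ∈ ℚ_17 : v_17(x) ≥ 0} and ℤ_17^× = {x ∈ ℤ_17 : v_17(x) = 0}. Here v_17(235824) = v_17(num) − v_17(den) = 3; compare against these criteria.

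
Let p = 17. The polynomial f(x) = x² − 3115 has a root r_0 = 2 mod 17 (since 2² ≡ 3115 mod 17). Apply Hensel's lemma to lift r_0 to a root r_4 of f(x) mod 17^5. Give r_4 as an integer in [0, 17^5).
r_4 = 194771 (mod 1419857)

Hensel's recurrence: r_{i+1} = r_i − f(r_i)·(f′(r_i))^{-1} mod 17^{i+2}, with f′(x) = 2x. Iterate:
  r_0 = 2 (mod 17)
  r_1 = 274 (mod 289)
  r_2 = 3164 (mod 4913)
  r_3 = 27729 (mod 83521)
  r_4 = 194771 (mod 1419857)
Final: r_4 = 194771, and one checks f(r_4) ≡ 0 mod 17^5.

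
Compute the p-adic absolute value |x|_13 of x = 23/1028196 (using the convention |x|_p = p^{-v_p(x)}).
|23/1028196|_13 = 28561

Step 1 — compute v_13(x) by factoring powers of 13 out of the numerator and denominator: v_13(23/1028196) = -4. Step 2 — apply |x|_p = p^{-v_p(x)} = 13^{4} = 28561.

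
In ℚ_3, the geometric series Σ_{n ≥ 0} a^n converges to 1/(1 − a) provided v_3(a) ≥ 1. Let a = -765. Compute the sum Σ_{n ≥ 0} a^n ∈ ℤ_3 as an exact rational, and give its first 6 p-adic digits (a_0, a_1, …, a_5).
Σ a^n = 1/(1 − a) = 1/766;  first 6 digits = (1, 0, 2, 1, 0, 2)

v_3(a) = 2 ≥ 1, so the series converges in ℤ_3 to 1/(1 − a) = 1/(1 − (-765)) = 1/766. Expand this rational in ℤ_3: compute digits iteratively via d_i = x_i mod 3, x_{i+1} = (x_i − d_i)/3. The first 6 digits are (1, 0, 2, 1, 0, 2).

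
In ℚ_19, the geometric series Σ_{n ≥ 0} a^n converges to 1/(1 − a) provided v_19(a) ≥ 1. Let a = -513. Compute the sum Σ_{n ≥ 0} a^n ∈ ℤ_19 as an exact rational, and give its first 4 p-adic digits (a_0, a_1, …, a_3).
Σ a^n = 1/(1 − a) = 1/514;  first 4 digits = (1, 11, 5, 1)

v_19(a) = 1 ≥ 1, so the series converges in ℤ_19 to 1/(1 − a) = 1/(1 − (-513)) = 1/514. Expand this rational in ℤ_19: compute digits iteratively via d_i = x_i mod 19, x_{i+1} = (x_i − d_i)/19. The first 4 digits are (1, 11, 5, 1).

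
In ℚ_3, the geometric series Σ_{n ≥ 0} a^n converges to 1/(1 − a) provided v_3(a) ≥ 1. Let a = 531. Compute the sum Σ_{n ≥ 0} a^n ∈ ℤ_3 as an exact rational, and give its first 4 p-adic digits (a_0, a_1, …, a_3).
Σ a^n = 1/(1 − a) = -1/530;  first 4 digits = (1, 0, 2, 1)

v_3(a) = 2 ≥ 1, so the series converges in ℤ_3 to 1/(1 − a) = 1/(1 − 531) = -1/530. Expand this rational in ℤ_3: compute digits iteratively via d_i = x_i mod 3, x_{i+1} = (x_i − d_i)/3. The first 4 digits are (1, 0, 2, 1).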